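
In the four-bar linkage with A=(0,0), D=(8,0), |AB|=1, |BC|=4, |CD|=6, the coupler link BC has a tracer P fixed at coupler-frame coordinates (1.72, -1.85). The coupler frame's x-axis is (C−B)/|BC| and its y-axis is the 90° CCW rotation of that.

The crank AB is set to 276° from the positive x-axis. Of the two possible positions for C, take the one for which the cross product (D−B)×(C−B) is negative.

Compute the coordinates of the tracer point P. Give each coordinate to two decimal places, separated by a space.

0.24 -3.52

A=(0,0), D=(8.00,0)
B = A + 1.00·(cos276°, sin276°) = (0.1045, -0.9945)
|BD| = 7.9579
circle(B,4.00) ∩ circle(D,6.00): a=2.7223, h=2.9307
  candidates: C₊=(2.4392,2.2534) cross=23.322; C₋=(3.1718,-3.5620) cross=-23.322
  mode - wants cross < 0 → take C=(3.1718,-3.5620) (cross=-23.322)
ex = (C−B)/|BC| = (0.7668,-0.6419); ey = (0.6419,0.7668)
P = B + 1.72·ex + -1.85·ey = (0.2360,-3.5171)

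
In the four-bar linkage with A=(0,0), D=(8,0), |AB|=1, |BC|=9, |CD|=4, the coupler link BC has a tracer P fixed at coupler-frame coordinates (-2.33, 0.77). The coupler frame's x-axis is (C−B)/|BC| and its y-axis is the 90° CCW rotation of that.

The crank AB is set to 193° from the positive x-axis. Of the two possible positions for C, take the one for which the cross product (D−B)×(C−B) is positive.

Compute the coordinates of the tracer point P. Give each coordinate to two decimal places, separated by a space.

A=(0,0), D=(8.00,0)
B = A + 1.00·(cos193°, sin193°) = (-0.9744, -0.2250)
|BD| = 8.9772
circle(B,9.00) ∩ circle(D,4.00): a=8.1089, h=3.9046
  candidates: C₊=(7.0341,3.8816) cross=35.052; C₋=(7.2298,-3.9252) cross=-35.052
  mode + wants cross > 0 → take C=(7.0341,3.8816) (cross=35.052)
ex = (C−B)/|BC| = (0.8898,0.4563); ey = (-0.4563,0.8898)
P = B + -2.33·ex + 0.77·ey = (-3.3990,-0.6029)

-3.40 -0.60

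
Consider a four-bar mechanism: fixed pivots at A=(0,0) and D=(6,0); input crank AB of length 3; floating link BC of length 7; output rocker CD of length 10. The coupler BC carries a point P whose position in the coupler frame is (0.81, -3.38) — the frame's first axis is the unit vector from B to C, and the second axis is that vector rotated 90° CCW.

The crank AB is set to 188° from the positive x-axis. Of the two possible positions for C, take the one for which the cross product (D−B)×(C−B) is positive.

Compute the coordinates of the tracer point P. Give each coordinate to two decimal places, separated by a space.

0.50 -0.27

A=(0,0), D=(6.00,0)
B = A + 3.00·(cos188°, sin188°) = (-2.9708, -0.4175)
|BD| = 8.9805
circle(B,7.00) ∩ circle(D,10.00): a=1.6508, h=6.8026
  candidates: C₊=(-1.6381,6.4544) cross=61.091; C₋=(-1.0055,-7.1360) cross=-61.091
  mode + wants cross > 0 → take C=(-1.6381,6.4544) (cross=61.091)
ex = (C−B)/|BC| = (0.1904,0.9817); ey = (-0.9817,0.1904)
P = B + 0.81·ex + -3.38·ey = (0.5016,-0.2659)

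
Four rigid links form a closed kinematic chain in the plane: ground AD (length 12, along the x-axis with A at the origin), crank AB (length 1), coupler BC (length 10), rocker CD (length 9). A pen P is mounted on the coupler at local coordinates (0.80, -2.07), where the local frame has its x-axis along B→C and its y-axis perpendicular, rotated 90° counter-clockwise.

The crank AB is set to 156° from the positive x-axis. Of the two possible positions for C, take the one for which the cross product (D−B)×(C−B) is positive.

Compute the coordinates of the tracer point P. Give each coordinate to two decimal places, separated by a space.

A=(0,0), D=(12.00,0)
B = A + 1.00·(cos156°, sin156°) = (-0.9135, 0.4067)
|BD| = 12.9199
circle(B,10.00) ∩ circle(D,9.00): a=7.1953, h=6.9446
  candidates: C₊=(6.4968,7.1214) cross=89.724; C₋=(6.0595,-6.7610) cross=-89.724
  mode + wants cross > 0 → take C=(6.4968,7.1214) (cross=89.724)
ex = (C−B)/|BC| = (0.7410,0.6715); ey = (-0.6715,0.7410)
P = B + 0.80·ex + -2.07·ey = (1.0692,-0.5900)

1.07 -0.59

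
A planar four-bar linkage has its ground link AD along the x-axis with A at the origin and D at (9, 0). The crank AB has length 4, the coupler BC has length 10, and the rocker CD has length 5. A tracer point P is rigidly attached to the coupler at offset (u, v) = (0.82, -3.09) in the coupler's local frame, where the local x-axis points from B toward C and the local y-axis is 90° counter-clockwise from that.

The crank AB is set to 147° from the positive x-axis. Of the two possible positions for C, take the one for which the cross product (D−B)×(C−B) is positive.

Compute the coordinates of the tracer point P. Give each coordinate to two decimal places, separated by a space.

-1.90 -0.67

A=(0,0), D=(9.00,0)
B = A + 4.00·(cos147°, sin147°) = (-3.3547, 2.1786)
|BD| = 12.5453
circle(B,10.00) ∩ circle(D,5.00): a=9.2618, h=3.7708
  candidates: C₊=(6.4212,4.2837) cross=47.306; C₋=(5.1116,-3.1433) cross=-47.306
  mode + wants cross > 0 → take C=(6.4212,4.2837) (cross=47.306)
ex = (C−B)/|BC| = (0.9776,0.2105); ey = (-0.2105,0.9776)
P = B + 0.82·ex + -3.09·ey = (-1.9026,-0.6696)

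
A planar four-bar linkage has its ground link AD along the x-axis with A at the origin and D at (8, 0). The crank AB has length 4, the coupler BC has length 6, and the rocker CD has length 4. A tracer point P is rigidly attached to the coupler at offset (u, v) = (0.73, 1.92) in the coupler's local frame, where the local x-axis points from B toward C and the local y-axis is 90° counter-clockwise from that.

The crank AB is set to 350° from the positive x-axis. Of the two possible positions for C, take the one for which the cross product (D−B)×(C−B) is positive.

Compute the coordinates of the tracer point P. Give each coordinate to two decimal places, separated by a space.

2.90 1.08

A=(0,0), D=(8.00,0)
B = A + 4.00·(cos350°, sin350°) = (3.9392, -0.6946)
|BD| = 4.1197
circle(B,6.00) ∩ circle(D,4.00): a=4.4872, h=3.9831
  candidates: C₊=(7.6906,3.9880) cross=16.409; C₋=(9.0338,-3.8641) cross=-16.409
  mode + wants cross > 0 → take C=(7.6906,3.9880) (cross=16.409)
ex = (C−B)/|BC| = (0.6252,0.7804); ey = (-0.7804,0.6252)
P = B + 0.73·ex + 1.92·ey = (2.8972,1.0756)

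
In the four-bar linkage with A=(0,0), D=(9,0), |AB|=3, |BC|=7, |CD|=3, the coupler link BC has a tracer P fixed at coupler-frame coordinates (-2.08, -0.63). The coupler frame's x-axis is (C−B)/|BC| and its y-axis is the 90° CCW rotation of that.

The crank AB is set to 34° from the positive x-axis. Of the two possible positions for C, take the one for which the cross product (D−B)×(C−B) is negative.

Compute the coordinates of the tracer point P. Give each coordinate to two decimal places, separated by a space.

A=(0,0), D=(9.00,0)
B = A + 3.00·(cos34°, sin34°) = (2.4871, 1.6776)
|BD| = 6.7255
circle(B,7.00) ∩ circle(D,3.00): a=6.3365, h=2.9747
  candidates: C₊=(9.3653,2.9777) cross=20.006; C₋=(7.8813,-2.7836) cross=-20.006
  mode - wants cross < 0 → take C=(7.8813,-2.7836) (cross=-20.006)
ex = (C−B)/|BC| = (0.7706,-0.6373); ey = (0.6373,0.7706)
P = B + -2.08·ex + -0.63·ey = (0.4827,2.5177)

0.48 2.52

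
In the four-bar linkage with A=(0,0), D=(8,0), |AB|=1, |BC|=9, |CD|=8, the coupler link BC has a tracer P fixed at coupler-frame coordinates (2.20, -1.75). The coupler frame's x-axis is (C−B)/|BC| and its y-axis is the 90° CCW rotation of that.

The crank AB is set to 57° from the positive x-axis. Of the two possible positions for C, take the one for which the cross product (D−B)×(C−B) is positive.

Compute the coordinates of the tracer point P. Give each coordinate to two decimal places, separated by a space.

3.29 1.43

A=(0,0), D=(8.00,0)
B = A + 1.00·(cos57°, sin57°) = (0.5446, 0.8387)
|BD| = 7.5024
circle(B,9.00) ∩ circle(D,8.00): a=4.8842, h=7.5594
  candidates: C₊=(6.2432,7.8047) cross=56.714; C₋=(4.5531,-7.2194) cross=-56.714
  mode + wants cross > 0 → take C=(6.2432,7.8047) (cross=56.714)
ex = (C−B)/|BC| = (0.6332,0.7740); ey = (-0.7740,0.6332)
P = B + 2.20·ex + -1.75·ey = (3.2921,1.4334)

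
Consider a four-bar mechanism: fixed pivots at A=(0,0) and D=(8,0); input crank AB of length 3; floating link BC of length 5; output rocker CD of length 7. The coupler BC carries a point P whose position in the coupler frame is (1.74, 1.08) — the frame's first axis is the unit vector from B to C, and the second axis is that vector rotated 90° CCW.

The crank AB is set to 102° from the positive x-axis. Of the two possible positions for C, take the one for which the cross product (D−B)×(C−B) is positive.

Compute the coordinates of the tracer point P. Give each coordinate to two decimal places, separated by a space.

0.32 4.75

A=(0,0), D=(8.00,0)
B = A + 3.00·(cos102°, sin102°) = (-0.6237, 2.9344)
|BD| = 9.1093
circle(B,5.00) ∩ circle(D,7.00): a=3.2373, h=3.8105
  candidates: C₊=(3.6685,5.4989) cross=34.711; C₋=(1.2135,-1.7158) cross=-34.711
  mode + wants cross > 0 → take C=(3.6685,5.4989) (cross=34.711)
ex = (C−B)/|BC| = (0.8584,0.5129); ey = (-0.5129,0.8584)
P = B + 1.74·ex + 1.08·ey = (0.3160,4.7540)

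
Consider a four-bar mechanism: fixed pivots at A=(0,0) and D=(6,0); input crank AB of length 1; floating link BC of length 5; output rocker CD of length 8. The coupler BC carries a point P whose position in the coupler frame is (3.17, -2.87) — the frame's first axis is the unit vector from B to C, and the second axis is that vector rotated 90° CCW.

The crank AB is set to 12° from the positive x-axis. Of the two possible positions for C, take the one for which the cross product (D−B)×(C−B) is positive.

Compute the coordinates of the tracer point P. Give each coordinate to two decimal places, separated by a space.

3.03 3.96

A=(0,0), D=(6.00,0)
B = A + 1.00·(cos12°, sin12°) = (0.9781, 0.2079)
|BD| = 5.0262
circle(B,5.00) ∩ circle(D,8.00): a=-1.3666, h=4.8096
  candidates: C₊=(-0.1884,5.0699) cross=24.174; C₋=(-0.5863,-4.5410) cross=-24.174
  mode + wants cross > 0 → take C=(-0.1884,5.0699) (cross=24.174)
ex = (C−B)/|BC| = (-0.2333,0.9724); ey = (-0.9724,-0.2333)
P = B + 3.17·ex + -2.87·ey = (3.0294,3.9600)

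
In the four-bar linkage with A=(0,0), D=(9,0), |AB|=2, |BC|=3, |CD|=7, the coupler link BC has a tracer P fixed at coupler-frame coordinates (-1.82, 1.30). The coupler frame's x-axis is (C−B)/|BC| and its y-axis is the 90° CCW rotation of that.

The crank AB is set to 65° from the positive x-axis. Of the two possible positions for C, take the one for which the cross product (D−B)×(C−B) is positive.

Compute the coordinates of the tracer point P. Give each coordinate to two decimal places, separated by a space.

A=(0,0), D=(9.00,0)
B = A + 2.00·(cos65°, sin65°) = (0.8452, 1.8126)
|BD| = 8.3538
circle(B,3.00) ∩ circle(D,7.00): a=1.7828, h=2.4128
  candidates: C₊=(3.1091,3.7811) cross=20.156; C₋=(2.0620,-0.9296) cross=-20.156
  mode + wants cross > 0 → take C=(3.1091,3.7811) (cross=20.156)
ex = (C−B)/|BC| = (0.7546,0.6562); ey = (-0.6562,0.7546)
P = B + -1.82·ex + 1.30·ey = (-1.3812,1.5994)

-1.38 1.60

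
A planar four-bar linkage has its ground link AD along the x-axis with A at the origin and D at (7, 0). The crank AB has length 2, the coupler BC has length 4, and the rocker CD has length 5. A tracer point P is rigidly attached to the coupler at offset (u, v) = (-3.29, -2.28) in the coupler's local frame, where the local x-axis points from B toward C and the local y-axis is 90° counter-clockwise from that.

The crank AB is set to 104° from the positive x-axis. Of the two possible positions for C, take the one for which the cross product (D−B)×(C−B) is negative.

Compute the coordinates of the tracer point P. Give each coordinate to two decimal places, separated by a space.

A=(0,0), D=(7.00,0)
B = A + 2.00·(cos104°, sin104°) = (-0.4838, 1.9406)
|BD| = 7.7314
circle(B,4.00) ∩ circle(D,5.00): a=3.2836, h=2.2842
  candidates: C₊=(3.2680,3.3275) cross=17.660; C₋=(2.1213,-1.0947) cross=-17.660
  mode - wants cross < 0 → take C=(2.1213,-1.0947) (cross=-17.660)
ex = (C−B)/|BC| = (0.6513,-0.7588); ey = (0.7588,0.6513)
P = B + -3.29·ex + -2.28·ey = (-4.3567,2.9522)

-4.36 2.95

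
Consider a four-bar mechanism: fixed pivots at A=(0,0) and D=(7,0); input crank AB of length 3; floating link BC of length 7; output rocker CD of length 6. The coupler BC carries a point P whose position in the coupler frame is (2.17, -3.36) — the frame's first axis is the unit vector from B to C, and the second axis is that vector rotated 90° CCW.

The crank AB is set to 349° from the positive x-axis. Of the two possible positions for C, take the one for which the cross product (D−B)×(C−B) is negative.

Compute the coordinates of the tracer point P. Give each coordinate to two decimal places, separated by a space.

1.72 -4.38

A=(0,0), D=(7.00,0)
B = A + 3.00·(cos349°, sin349°) = (2.9449, -0.5724)
|BD| = 4.0953
circle(B,7.00) ∩ circle(D,6.00): a=3.6348, h=5.9823
  candidates: C₊=(5.7079,5.8592) cross=24.499; C₋=(7.3802,-5.9879) cross=-24.499
  mode - wants cross < 0 → take C=(7.3802,-5.9879) (cross=-24.499)
ex = (C−B)/|BC| = (0.6336,-0.7736); ey = (0.7736,0.6336)
P = B + 2.17·ex + -3.36·ey = (1.7204,-4.3802)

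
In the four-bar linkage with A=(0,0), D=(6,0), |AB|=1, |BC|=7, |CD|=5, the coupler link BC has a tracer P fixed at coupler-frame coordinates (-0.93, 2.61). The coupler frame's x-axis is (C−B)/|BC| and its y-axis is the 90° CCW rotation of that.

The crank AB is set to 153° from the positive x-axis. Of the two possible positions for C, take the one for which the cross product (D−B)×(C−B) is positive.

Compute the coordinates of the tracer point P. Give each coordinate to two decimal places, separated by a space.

A=(0,0), D=(6.00,0)
B = A + 1.00·(cos153°, sin153°) = (-0.8910, 0.4540)
|BD| = 6.9059
circle(B,7.00) ∩ circle(D,5.00): a=5.1906, h=4.6966
  candidates: C₊=(4.5971,4.7992) cross=32.434; C₋=(3.9796,-4.5736) cross=-32.434
  mode + wants cross > 0 → take C=(4.5971,4.7992) (cross=32.434)
ex = (C−B)/|BC| = (0.7840,0.6207); ey = (-0.6207,0.7840)
P = B + -0.93·ex + 2.61·ey = (-3.2403,1.9230)

-3.24 1.92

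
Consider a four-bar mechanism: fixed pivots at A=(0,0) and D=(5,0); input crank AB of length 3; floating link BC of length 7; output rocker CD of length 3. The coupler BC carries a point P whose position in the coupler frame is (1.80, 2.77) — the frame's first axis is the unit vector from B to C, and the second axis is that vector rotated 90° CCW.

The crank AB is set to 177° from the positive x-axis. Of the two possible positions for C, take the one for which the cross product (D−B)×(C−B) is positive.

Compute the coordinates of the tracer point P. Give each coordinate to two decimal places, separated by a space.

-2.29 3.38

A=(0,0), D=(5.00,0)
B = A + 3.00·(cos177°, sin177°) = (-2.9959, 0.1570)
|BD| = 7.9974
circle(B,7.00) ∩ circle(D,3.00): a=6.4995, h=2.5993
  candidates: C₊=(3.5534,2.6282) cross=20.788; C₋=(3.4513,-2.5694) cross=-20.788
  mode + wants cross > 0 → take C=(3.5534,2.6282) (cross=20.788)
ex = (C−B)/|BC| = (0.9356,0.3530); ey = (-0.3530,0.9356)
P = B + 1.80·ex + 2.77·ey = (-2.2897,3.3841)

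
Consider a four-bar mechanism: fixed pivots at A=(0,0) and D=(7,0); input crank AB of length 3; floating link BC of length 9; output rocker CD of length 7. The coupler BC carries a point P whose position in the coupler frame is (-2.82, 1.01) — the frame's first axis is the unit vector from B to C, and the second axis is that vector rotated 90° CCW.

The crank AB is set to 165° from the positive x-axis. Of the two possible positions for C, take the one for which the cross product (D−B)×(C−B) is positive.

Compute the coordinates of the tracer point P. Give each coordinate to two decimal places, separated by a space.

-5.73 -0.19

A=(0,0), D=(7.00,0)
B = A + 3.00·(cos165°, sin165°) = (-2.8978, 0.7765)
|BD| = 9.9282
circle(B,9.00) ∩ circle(D,7.00): a=6.5757, h=6.1450
  candidates: C₊=(4.1383,6.3883) cross=61.008; C₋=(3.1772,-5.8640) cross=-61.008
  mode + wants cross > 0 → take C=(4.1383,6.3883) (cross=61.008)
ex = (C−B)/|BC| = (0.7818,0.6235); ey = (-0.6235,0.7818)
P = B + -2.82·ex + 1.01·ey = (-5.7322,-0.1923)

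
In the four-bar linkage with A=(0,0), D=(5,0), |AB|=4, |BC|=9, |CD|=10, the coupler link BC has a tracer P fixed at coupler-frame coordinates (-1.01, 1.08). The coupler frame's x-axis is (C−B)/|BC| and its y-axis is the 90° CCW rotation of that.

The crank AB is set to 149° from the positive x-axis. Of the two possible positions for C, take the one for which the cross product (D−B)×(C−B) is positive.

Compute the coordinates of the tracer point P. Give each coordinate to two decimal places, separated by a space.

-4.89 1.85

A=(0,0), D=(5.00,0)
B = A + 4.00·(cos149°, sin149°) = (-3.4287, 2.0602)
|BD| = 8.6768
circle(B,9.00) ∩ circle(D,10.00): a=3.2435, h=8.3952
  candidates: C₊=(1.7154,9.4452) cross=72.843; C₋=(-2.2712,-6.8651) cross=-72.843
  mode + wants cross > 0 → take C=(1.7154,9.4452) (cross=72.843)
ex = (C−B)/|BC| = (0.5716,0.8206); ey = (-0.8206,0.5716)
P = B + -1.01·ex + 1.08·ey = (-4.8922,1.8487)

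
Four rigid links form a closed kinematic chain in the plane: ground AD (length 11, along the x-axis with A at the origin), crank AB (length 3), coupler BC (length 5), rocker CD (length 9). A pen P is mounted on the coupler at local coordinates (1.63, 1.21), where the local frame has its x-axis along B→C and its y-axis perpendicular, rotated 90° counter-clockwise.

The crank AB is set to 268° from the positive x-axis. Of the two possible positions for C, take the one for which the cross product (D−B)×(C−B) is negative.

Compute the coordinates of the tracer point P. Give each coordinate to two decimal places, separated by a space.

A=(0,0), D=(11.00,0)
B = A + 3.00·(cos268°, sin268°) = (-0.1047, -2.9982)
|BD| = 11.5023
circle(B,5.00) ∩ circle(D,9.00): a=3.3169, h=3.7414
  candidates: C₊=(2.1223,1.4785) cross=43.035; C₋=(4.0727,-5.7457) cross=-43.035
  mode - wants cross < 0 → take C=(4.0727,-5.7457) (cross=-43.035)
ex = (C−B)/|BC| = (0.8355,-0.5495); ey = (0.5495,0.8355)
P = B + 1.63·ex + 1.21·ey = (1.9221,-2.8829)

1.92 -2.88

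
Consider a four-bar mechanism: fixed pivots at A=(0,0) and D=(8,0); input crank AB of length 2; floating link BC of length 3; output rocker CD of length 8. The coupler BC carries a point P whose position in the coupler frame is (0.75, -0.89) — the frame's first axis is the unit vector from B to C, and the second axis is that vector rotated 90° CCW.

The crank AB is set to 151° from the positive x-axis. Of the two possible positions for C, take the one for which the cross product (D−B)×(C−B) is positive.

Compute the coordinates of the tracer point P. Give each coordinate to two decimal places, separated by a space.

-0.60 0.77

A=(0,0), D=(8.00,0)
B = A + 2.00·(cos151°, sin151°) = (-1.7492, 0.9696)
|BD| = 9.7973
circle(B,3.00) ∩ circle(D,8.00): a=2.0918, h=2.1505
  candidates: C₊=(0.5451,2.9025) cross=21.069; C₋=(0.1195,-1.3773) cross=-21.069
  mode + wants cross > 0 → take C=(0.5451,2.9025) (cross=21.069)
ex = (C−B)/|BC| = (0.7648,0.6443); ey = (-0.6443,0.7648)
P = B + 0.75·ex + -0.89·ey = (-0.6022,0.7722)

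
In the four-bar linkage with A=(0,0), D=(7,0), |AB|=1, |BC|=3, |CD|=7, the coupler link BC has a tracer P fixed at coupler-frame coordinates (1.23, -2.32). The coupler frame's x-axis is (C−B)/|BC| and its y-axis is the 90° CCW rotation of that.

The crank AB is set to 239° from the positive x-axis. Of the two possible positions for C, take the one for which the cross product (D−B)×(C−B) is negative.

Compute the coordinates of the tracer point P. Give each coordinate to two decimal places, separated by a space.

A=(0,0), D=(7.00,0)
B = A + 1.00·(cos239°, sin239°) = (-0.5150, -0.8572)
|BD| = 7.5638
circle(B,3.00) ∩ circle(D,7.00): a=1.1377, h=2.7759
  candidates: C₊=(0.3007,2.0298) cross=20.996; C₋=(0.9299,-3.4863) cross=-20.996
  mode - wants cross < 0 → take C=(0.9299,-3.4863) (cross=-20.996)
ex = (C−B)/|BC| = (0.4816,-0.8764); ey = (0.8764,0.4816)
P = B + 1.23·ex + -2.32·ey = (-1.9558,-3.0525)

-1.96 -3.05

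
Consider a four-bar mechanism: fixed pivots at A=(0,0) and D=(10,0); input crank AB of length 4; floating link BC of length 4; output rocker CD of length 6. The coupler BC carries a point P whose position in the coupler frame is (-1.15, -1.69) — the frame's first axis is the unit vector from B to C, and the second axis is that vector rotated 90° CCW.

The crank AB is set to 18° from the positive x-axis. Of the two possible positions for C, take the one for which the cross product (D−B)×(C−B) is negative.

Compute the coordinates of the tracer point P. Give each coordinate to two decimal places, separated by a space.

A=(0,0), D=(10.00,0)
B = A + 4.00·(cos18°, sin18°) = (3.8042, 1.2361)
|BD| = 6.3179
circle(B,4.00) ∩ circle(D,6.00): a=1.5761, h=3.6764
  candidates: C₊=(6.0692,4.5330) cross=23.227; C₋=(4.6306,-2.6776) cross=-23.227
  mode - wants cross < 0 → take C=(4.6306,-2.6776) (cross=-23.227)
ex = (C−B)/|BC| = (0.2066,-0.9784); ey = (0.9784,0.2066)
P = B + -1.15·ex + -1.69·ey = (1.9131,2.0121)

1.91 2.01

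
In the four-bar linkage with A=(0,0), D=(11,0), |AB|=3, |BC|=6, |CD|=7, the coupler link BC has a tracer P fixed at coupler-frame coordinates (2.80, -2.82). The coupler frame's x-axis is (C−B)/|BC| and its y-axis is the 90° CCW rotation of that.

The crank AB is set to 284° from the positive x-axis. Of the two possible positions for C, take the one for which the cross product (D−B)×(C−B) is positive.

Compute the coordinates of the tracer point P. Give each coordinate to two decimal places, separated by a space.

4.66 -2.32

A=(0,0), D=(11.00,0)
B = A + 3.00·(cos284°, sin284°) = (0.7258, -2.9109)
|BD| = 10.6786
circle(B,6.00) ∩ circle(D,7.00): a=4.7306, h=3.6907
  candidates: C₊=(4.2712,1.9296) cross=39.412; C₋=(6.2833,-5.1723) cross=-39.412
  mode + wants cross > 0 → take C=(4.2712,1.9296) (cross=39.412)
ex = (C−B)/|BC| = (0.5909,0.8067); ey = (-0.8067,0.5909)
P = B + 2.80·ex + -2.82·ey = (4.6553,-2.3184)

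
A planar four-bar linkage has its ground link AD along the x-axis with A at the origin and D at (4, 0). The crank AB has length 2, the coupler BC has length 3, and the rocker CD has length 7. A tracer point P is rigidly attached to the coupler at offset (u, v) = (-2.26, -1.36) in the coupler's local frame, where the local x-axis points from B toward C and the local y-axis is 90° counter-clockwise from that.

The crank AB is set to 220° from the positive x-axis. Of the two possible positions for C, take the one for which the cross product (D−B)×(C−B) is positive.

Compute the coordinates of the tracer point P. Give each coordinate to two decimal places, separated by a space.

0.69 -2.71

A=(0,0), D=(4.00,0)
B = A + 2.00·(cos220°, sin220°) = (-1.5321, -1.2856)
|BD| = 5.6795
circle(B,3.00) ∩ circle(D,7.00): a=-0.6817, h=2.9215
  candidates: C₊=(-2.8574,1.4058) cross=16.593; C₋=(-1.5348,-4.2856) cross=-16.593
  mode + wants cross > 0 → take C=(-2.8574,1.4058) (cross=16.593)
ex = (C−B)/|BC| = (-0.4418,0.8971); ey = (-0.8971,-0.4418)
P = B + -2.26·ex + -1.36·ey = (0.6864,-2.7123)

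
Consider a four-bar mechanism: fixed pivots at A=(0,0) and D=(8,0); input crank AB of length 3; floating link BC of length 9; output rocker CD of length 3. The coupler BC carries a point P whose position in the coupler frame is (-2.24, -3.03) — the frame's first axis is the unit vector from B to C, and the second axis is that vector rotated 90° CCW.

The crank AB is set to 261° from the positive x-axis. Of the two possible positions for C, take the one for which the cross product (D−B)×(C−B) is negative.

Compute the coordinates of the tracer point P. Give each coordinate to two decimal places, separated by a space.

A=(0,0), D=(8.00,0)
B = A + 3.00·(cos261°, sin261°) = (-0.4693, -2.9631)
|BD| = 8.9727
circle(B,9.00) ∩ circle(D,3.00): a=8.4985, h=2.9623
  candidates: C₊=(6.5742,2.6395) cross=26.580; C₋=(8.5307,-2.9527) cross=-26.580
  mode - wants cross < 0 → take C=(8.5307,-2.9527) (cross=-26.580)
ex = (C−B)/|BC| = (1.0000,0.0012); ey = (-0.0012,1.0000)
P = B + -2.24·ex + -3.03·ey = (-2.7058,-5.9956)

-2.71 -6.00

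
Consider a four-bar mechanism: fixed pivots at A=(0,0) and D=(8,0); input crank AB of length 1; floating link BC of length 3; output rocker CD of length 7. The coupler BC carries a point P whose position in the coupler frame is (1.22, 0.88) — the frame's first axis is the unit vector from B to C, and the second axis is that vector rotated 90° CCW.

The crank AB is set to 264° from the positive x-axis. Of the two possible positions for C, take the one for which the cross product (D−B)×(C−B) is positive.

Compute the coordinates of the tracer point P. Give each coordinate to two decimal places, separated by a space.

-0.36 0.49

A=(0,0), D=(8.00,0)
B = A + 1.00·(cos264°, sin264°) = (-0.1045, -0.9945)
|BD| = 8.1653
circle(B,3.00) ∩ circle(D,7.00): a=1.6333, h=2.5164
  candidates: C₊=(1.2101,1.7021) cross=20.547; C₋=(1.8231,-3.2933) cross=-20.547
  mode + wants cross > 0 → take C=(1.2101,1.7021) (cross=20.547)
ex = (C−B)/|BC| = (0.4382,0.8989); ey = (-0.8989,0.4382)
P = B + 1.22·ex + 0.88·ey = (-0.3609,0.4877)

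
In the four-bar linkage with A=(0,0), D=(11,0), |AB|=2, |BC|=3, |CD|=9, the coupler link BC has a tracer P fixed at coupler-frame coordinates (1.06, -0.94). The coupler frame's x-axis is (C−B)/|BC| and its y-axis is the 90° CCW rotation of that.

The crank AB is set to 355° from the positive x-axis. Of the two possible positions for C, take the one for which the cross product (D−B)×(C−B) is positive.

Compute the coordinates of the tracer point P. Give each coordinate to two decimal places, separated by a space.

A=(0,0), D=(11.00,0)
B = A + 2.00·(cos355°, sin355°) = (1.9924, -0.1743)
|BD| = 9.0093
circle(B,3.00) ∩ circle(D,9.00): a=0.5088, h=2.9565
  candidates: C₊=(2.4439,2.7915) cross=26.636; C₋=(2.5583,-3.1205) cross=-26.636
  mode + wants cross > 0 → take C=(2.4439,2.7915) (cross=26.636)
ex = (C−B)/|BC| = (0.1505,0.9886); ey = (-0.9886,0.1505)
P = B + 1.06·ex + -0.94·ey = (3.0812,0.7322)

3.08 0.73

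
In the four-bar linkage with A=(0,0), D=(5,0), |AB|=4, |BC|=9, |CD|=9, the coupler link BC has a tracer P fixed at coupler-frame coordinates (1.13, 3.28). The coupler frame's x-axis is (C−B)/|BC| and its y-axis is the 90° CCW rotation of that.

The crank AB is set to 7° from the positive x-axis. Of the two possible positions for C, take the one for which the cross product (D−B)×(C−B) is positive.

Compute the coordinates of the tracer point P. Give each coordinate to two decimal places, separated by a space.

1.65 3.06

A=(0,0), D=(5.00,0)
B = A + 4.00·(cos7°, sin7°) = (3.9702, 0.4875)
|BD| = 1.1394
circle(B,9.00) ∩ circle(D,9.00): a=0.5697, h=8.9820
  candidates: C₊=(8.3280,8.3621) cross=10.234; C₋=(0.6422,-7.8746) cross=-10.234
  mode + wants cross > 0 → take C=(8.3280,8.3621) (cross=10.234)
ex = (C−B)/|BC| = (0.4842,0.8750); ey = (-0.8750,0.4842)
P = B + 1.13·ex + 3.28·ey = (1.6475,3.0644)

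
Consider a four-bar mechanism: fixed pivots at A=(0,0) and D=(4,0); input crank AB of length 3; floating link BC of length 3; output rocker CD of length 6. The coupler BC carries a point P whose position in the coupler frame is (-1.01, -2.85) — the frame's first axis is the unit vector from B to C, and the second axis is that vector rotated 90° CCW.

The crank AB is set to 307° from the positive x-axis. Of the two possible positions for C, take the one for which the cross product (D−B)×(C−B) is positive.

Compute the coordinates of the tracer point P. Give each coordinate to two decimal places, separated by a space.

A=(0,0), D=(4.00,0)
B = A + 3.00·(cos307°, sin307°) = (1.8054, -2.3959)
|BD| = 3.2491
circle(B,3.00) ∩ circle(D,6.00): a=-2.5305, h=1.6114
  candidates: C₊=(-1.0920,-3.1735) cross=5.235; C₋=(1.2845,-5.3503) cross=-5.235
  mode + wants cross > 0 → take C=(-1.0920,-3.1735) (cross=5.235)
ex = (C−B)/|BC| = (-0.9658,-0.2592); ey = (0.2592,-0.9658)
P = B + -1.01·ex + -2.85·ey = (2.0422,0.6185)

2.04 0.62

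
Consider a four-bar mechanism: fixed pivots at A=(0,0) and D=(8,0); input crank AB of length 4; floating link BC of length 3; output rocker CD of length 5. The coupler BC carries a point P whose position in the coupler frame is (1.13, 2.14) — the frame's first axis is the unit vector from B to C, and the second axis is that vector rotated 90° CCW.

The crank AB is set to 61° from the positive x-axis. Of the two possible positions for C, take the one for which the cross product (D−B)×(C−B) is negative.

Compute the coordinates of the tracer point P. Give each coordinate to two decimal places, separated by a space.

4.35 3.24

A=(0,0), D=(8.00,0)
B = A + 4.00·(cos61°, sin61°) = (1.9392, 3.4985)
|BD| = 6.9980
circle(B,3.00) ∩ circle(D,5.00): a=2.3558, h=1.8574
  candidates: C₊=(4.9081,3.9294) cross=12.998; C₋=(3.0510,0.7121) cross=-12.998
  mode - wants cross < 0 → take C=(3.0510,0.7121) (cross=-12.998)
ex = (C−B)/|BC| = (0.3706,-0.9288); ey = (0.9288,0.3706)
P = B + 1.13·ex + 2.14·ey = (4.3456,3.2420)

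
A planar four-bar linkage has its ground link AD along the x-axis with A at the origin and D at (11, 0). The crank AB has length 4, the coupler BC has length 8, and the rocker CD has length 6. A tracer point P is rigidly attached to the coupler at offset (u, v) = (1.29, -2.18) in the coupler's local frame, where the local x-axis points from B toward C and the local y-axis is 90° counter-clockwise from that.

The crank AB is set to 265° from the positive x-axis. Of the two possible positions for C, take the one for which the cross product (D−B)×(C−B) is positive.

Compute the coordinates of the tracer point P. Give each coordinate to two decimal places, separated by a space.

A=(0,0), D=(11.00,0)
B = A + 4.00·(cos265°, sin265°) = (-0.3486, -3.9848)
|BD| = 12.0279
circle(B,8.00) ∩ circle(D,6.00): a=7.1779, h=3.5324
  candidates: C₊=(5.2537,1.7261) cross=42.487; C₋=(7.5942,-4.9397) cross=-42.487
  mode + wants cross > 0 → take C=(5.2537,1.7261) (cross=42.487)
ex = (C−B)/|BC| = (0.7003,0.7139); ey = (-0.7139,0.7003)
P = B + 1.29·ex + -2.18·ey = (2.1110,-4.5905)

2.11 -4.59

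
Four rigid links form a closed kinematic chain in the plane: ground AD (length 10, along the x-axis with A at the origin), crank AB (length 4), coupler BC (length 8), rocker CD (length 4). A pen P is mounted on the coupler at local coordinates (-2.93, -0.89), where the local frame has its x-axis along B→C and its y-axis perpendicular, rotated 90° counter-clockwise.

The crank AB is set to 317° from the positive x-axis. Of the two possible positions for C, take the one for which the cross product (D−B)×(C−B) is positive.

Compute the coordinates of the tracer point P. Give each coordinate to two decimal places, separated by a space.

1.76 -5.56

A=(0,0), D=(10.00,0)
B = A + 4.00·(cos317°, sin317°) = (2.9254, -2.7280)
|BD| = 7.5823
circle(B,8.00) ∩ circle(D,4.00): a=6.9564, h=3.9507
  candidates: C₊=(7.9946,3.4610) cross=29.956; C₋=(10.8374,-3.9114) cross=-29.956
  mode + wants cross > 0 → take C=(7.9946,3.4610) (cross=29.956)
ex = (C−B)/|BC| = (0.6336,0.7736); ey = (-0.7736,0.6336)
P = B + -2.93·ex + -0.89·ey = (1.7573,-5.5587)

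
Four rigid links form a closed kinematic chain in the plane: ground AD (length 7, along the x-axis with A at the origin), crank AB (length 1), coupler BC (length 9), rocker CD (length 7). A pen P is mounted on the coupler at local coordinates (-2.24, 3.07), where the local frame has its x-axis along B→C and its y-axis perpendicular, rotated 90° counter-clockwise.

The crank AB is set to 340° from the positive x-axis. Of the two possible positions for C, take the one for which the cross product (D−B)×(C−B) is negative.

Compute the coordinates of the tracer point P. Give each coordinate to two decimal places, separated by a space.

A=(0,0), D=(7.00,0)
B = A + 1.00·(cos340°, sin340°) = (0.9397, -0.3420)
|BD| = 6.0700
circle(B,9.00) ∩ circle(D,7.00): a=5.6709, h=6.9886
  candidates: C₊=(6.2078,6.9550) cross=42.421; C₋=(6.9954,-7.0000) cross=-42.421
  mode - wants cross < 0 → take C=(6.9954,-7.0000) (cross=-42.421)
ex = (C−B)/|BC| = (0.6729,-0.7398); ey = (0.7398,0.6729)
P = B + -2.24·ex + 3.07·ey = (1.7036,3.3807)

1.70 3.38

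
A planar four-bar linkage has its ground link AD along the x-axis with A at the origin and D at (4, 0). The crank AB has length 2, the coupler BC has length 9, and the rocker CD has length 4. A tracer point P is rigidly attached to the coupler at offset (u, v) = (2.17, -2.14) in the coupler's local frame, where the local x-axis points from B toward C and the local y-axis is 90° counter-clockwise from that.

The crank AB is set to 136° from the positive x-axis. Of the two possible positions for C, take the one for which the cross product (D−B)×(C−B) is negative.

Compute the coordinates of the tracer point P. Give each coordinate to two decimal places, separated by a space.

A=(0,0), D=(4.00,0)
B = A + 2.00·(cos136°, sin136°) = (-1.4387, 1.3893)
|BD| = 5.6133
circle(B,9.00) ∩ circle(D,4.00): a=8.5965, h=2.6648
  candidates: C₊=(7.5499,1.8435) cross=14.958; C₋=(6.2308,-3.3202) cross=-14.958
  mode - wants cross < 0 → take C=(6.2308,-3.3202) (cross=-14.958)
ex = (C−B)/|BC| = (0.8522,-0.5233); ey = (0.5233,0.8522)
P = B + 2.17·ex + -2.14·ey = (-0.7093,-1.5698)

-0.71 -1.57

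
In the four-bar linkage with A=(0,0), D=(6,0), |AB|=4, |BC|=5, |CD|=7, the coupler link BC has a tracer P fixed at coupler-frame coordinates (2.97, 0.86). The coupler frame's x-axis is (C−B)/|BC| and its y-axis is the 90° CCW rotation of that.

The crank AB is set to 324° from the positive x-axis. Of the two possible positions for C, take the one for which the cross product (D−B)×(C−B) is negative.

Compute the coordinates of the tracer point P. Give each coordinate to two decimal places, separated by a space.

5.19 -4.75

A=(0,0), D=(6.00,0)
B = A + 4.00·(cos324°, sin324°) = (3.2361, -2.3511)
|BD| = 3.6287
circle(B,5.00) ∩ circle(D,7.00): a=-1.4927, h=4.7720
  candidates: C₊=(-0.9928,0.3165) cross=17.316; C₋=(5.1911,-6.9531) cross=-17.316
  mode - wants cross < 0 → take C=(5.1911,-6.9531) (cross=-17.316)
ex = (C−B)/|BC| = (0.3910,-0.9204); ey = (0.9204,0.3910)
P = B + 2.97·ex + 0.86·ey = (5.1889,-4.7484)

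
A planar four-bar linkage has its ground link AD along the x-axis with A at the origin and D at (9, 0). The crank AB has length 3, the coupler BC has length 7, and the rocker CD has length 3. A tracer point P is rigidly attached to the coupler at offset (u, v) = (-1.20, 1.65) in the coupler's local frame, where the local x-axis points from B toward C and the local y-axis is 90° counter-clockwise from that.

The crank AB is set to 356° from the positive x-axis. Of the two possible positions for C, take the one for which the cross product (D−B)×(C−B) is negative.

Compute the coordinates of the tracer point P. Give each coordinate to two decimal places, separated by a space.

A=(0,0), D=(9.00,0)
B = A + 3.00·(cos356°, sin356°) = (2.9927, -0.2093)
|BD| = 6.0110
circle(B,7.00) ∩ circle(D,3.00): a=6.3327, h=2.9827
  candidates: C₊=(9.2177,2.9921) cross=17.929; C₋=(9.4254,-2.9697) cross=-17.929
  mode - wants cross < 0 → take C=(9.4254,-2.9697) (cross=-17.929)
ex = (C−B)/|BC| = (0.9190,-0.3943); ey = (0.3943,0.9190)
P = B + -1.20·ex + 1.65·ey = (2.5406,1.7802)

2.54 1.78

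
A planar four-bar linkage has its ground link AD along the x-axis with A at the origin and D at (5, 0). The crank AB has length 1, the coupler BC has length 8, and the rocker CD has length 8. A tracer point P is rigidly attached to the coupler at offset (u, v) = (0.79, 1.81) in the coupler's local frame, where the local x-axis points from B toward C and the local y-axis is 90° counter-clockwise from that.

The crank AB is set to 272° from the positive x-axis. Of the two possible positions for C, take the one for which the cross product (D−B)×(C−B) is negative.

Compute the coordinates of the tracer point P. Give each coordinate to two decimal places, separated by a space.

2.00 -0.78

A=(0,0), D=(5.00,0)
B = A + 1.00·(cos272°, sin272°) = (0.0349, -0.9994)
|BD| = 5.0647
circle(B,8.00) ∩ circle(D,8.00): a=2.5323, h=7.5886
  candidates: C₊=(1.0200,6.9397) cross=38.434; C₋=(4.0149,-7.9391) cross=-38.434
  mode - wants cross < 0 → take C=(4.0149,-7.9391) (cross=-38.434)
ex = (C−B)/|BC| = (0.4975,-0.8675); ey = (0.8675,0.4975)
P = B + 0.79·ex + 1.81·ey = (1.9980,-0.7842)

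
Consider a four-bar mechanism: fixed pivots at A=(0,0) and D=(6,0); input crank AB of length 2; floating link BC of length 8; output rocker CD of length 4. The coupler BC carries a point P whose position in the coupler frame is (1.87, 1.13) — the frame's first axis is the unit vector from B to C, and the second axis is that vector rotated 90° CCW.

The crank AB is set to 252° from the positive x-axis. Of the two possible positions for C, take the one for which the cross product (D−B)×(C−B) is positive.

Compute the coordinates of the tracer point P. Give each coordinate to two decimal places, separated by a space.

-0.13 0.23

A=(0,0), D=(6.00,0)
B = A + 2.00·(cos252°, sin252°) = (-0.6180, -1.9021)
|BD| = 6.8860
circle(B,8.00) ∩ circle(D,4.00): a=6.9283, h=3.9998
  candidates: C₊=(4.9359,3.8559) cross=27.542; C₋=(7.1456,-3.8324) cross=-27.542
  mode + wants cross > 0 → take C=(4.9359,3.8559) (cross=27.542)
ex = (C−B)/|BC| = (0.6942,0.7197); ey = (-0.7197,0.6942)
P = B + 1.87·ex + 1.13·ey = (-0.1331,0.2283)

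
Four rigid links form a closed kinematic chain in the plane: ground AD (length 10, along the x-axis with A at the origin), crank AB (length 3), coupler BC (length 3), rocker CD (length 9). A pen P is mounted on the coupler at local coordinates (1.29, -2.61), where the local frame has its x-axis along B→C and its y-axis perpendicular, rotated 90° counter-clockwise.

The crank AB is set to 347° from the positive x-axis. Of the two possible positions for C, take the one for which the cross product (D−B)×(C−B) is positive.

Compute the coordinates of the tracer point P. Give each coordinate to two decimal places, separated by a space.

A=(0,0), D=(10.00,0)
B = A + 3.00·(cos347°, sin347°) = (2.9231, -0.6749)
|BD| = 7.1090
circle(B,3.00) ∩ circle(D,9.00): a=-1.5095, h=2.5926
  candidates: C₊=(1.1743,1.7627) cross=18.431; C₋=(1.6665,-3.3990) cross=-18.431
  mode + wants cross > 0 → take C=(1.1743,1.7627) (cross=18.431)
ex = (C−B)/|BC| = (-0.5829,0.8125); ey = (-0.8125,-0.5829)
P = B + 1.29·ex + -2.61·ey = (4.2918,1.8948)

4.29 1.89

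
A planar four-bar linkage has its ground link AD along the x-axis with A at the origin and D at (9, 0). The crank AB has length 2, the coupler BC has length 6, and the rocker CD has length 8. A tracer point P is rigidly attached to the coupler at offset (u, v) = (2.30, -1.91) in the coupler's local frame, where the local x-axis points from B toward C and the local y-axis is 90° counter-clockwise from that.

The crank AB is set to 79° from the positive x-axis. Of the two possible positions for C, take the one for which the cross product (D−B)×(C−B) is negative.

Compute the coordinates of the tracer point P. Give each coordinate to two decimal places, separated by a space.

A=(0,0), D=(9.00,0)
B = A + 2.00·(cos79°, sin79°) = (0.3816, 1.9633)
|BD| = 8.8392
circle(B,6.00) ∩ circle(D,8.00): a=2.8357, h=5.2876
  candidates: C₊=(4.3209,6.4889) cross=46.738; C₋=(1.9721,-3.8221) cross=-46.738
  mode - wants cross < 0 → take C=(1.9721,-3.8221) (cross=-46.738)
ex = (C−B)/|BC| = (0.2651,-0.9642); ey = (0.9642,0.2651)
P = B + 2.30·ex + -1.91·ey = (-0.8504,-0.7608)

-0.85 -0.76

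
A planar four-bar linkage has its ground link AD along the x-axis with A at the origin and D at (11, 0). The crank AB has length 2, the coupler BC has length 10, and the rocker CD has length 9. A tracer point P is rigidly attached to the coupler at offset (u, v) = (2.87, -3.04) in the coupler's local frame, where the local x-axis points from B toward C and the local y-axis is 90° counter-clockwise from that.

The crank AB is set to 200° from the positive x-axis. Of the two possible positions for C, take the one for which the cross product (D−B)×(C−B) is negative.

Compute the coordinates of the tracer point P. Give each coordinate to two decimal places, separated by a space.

-1.71 -4.86

A=(0,0), D=(11.00,0)
B = A + 2.00·(cos200°, sin200°) = (-1.8794, -0.6840)
|BD| = 12.8975
circle(B,10.00) ∩ circle(D,9.00): a=7.1853, h=6.9549
  candidates: C₊=(4.9270,6.6422) cross=89.701; C₋=(5.6647,-7.2481) cross=-89.701
  mode - wants cross < 0 → take C=(5.6647,-7.2481) (cross=-89.701)
ex = (C−B)/|BC| = (0.7544,-0.6564); ey = (0.6564,0.7544)
P = B + 2.87·ex + -3.04·ey = (-1.7097,-4.8613)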